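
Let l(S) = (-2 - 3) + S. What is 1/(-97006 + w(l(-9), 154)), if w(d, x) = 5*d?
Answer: -1/97076 ≈ -1.0301e-5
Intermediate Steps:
l(S) = -5 + S
1/(-97006 + w(l(-9), 154)) = 1/(-97006 + 5*(-5 - 9)) = 1/(-97006 + 5*(-14)) = 1/(-97006 - 70) = 1/(-97076) = -1/97076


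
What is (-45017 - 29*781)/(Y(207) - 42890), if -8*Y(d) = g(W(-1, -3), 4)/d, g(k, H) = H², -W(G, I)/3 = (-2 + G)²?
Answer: 7003431/4439116 ≈ 1.5777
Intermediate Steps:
W(G, I) = -3*(-2 + G)²
Y(d) = -2/d (Y(d) = -4²/(8*d) = -2/d)
(-45017 - 29*781)/(Y(207) - 42890) = (-45017 - 29*781)/(-2/207 - 42890) = (-45017 - 22649)/(-2*1/207 - 42890) = -67666/(-2/207 - 42890) = -67666/(-8878232/207) = -67666*(-207/8878232) = 7003431/4439116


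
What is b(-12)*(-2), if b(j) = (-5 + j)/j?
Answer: -17/6 ≈ -2.8333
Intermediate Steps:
b(j) = (-5 + j)/j
b(-12)*(-2) = ((-5 - 12)/(-12))*(-2) = -1/12*(-17)*(-2) = (17/12)*(-2) = -17/6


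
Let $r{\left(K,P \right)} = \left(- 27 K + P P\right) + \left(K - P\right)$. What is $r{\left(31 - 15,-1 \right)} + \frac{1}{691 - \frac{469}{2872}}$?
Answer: $- \frac{821407490}{1984083} \approx -414.0$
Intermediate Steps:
$r{\left(K,P \right)} = P^{2} - P - 26 K$ ($r{\left(K,P \right)} = \left(- 27 K + P^{2}\right) + \left(K - P\right) = \left(P^{2} - 27 K\right) + \left(K - P\right) = P^{2} - P - 26 K$)
$r{\left(31 - 15,-1 \right)} + \frac{1}{691 - \frac{469}{2872}} = \left(\left(-1\right)^{2} - -1 - 26 \left(31 - 15\right)\right) + \frac{1}{691 - \frac{469}{2872}} = \left(1 + 1 - 26 \left(31 - 15\right)\right) + \frac{1}{691 - \frac{469}{2872}} = \left(1 + 1 - 416\right) + \frac{1}{691 - \frac{469}{2872}} = \left(1 + 1 - 416\right) + \frac{1}{\frac{1984083}{2872}} = -414 + \frac{2872}{1984083} = - \frac{821407490}{1984083}$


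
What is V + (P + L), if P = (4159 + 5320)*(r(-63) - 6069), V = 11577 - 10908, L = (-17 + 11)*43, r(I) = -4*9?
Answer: -57868884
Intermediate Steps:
r(I) = -36
L = -258 (L = -6*43 = -258)
V = 669
P = -57869295 (P = (4159 + 5320)*(-36 - 6069) = 9479*(-6105) = -57869295)
V + (P + L) = 669 + (-57869295 - 258) = 669 - 57869553 = -57868884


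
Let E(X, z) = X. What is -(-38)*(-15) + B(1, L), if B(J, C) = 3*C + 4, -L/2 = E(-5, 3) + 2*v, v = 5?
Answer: -596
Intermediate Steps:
L = -10 (L = -2*(-5 + 2*5) = -2*(-5 + 10) = -2*5 = -10)
B(J, C) = 4 + 3*C
-(-38)*(-15) + B(1, L) = -(-38)*(-15) + (4 + 3*(-10)) = -38*15 + (4 - 30) = -570 - 26 = -596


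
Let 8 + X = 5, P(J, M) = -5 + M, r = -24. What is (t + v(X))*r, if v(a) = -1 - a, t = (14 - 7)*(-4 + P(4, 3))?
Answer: 960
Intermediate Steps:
X = -3 (X = -8 + 5 = -3)
t = -42 (t = (14 - 7)*(-4 + (-5 + 3)) = 7*(-4 - 2) = 7*(-6) = -42)
(t + v(X))*r = (-42 + (-1 - 1*(-3)))*(-24) = (-42 + (-1 + 3))*(-24) = (-42 + 2)*(-24) = -40*(-24) = 960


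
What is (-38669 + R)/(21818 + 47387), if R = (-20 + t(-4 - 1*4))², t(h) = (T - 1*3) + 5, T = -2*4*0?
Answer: -7669/13841 ≈ -0.55408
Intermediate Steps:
T = 0 (T = -8*0 = 0)
t(h) = 2 (t(h) = (0 - 1*3) + 5 = (0 - 3) + 5 = -3 + 5 = 2)
R = 324 (R = (-20 + 2)² = (-18)² = 324)
(-38669 + R)/(21818 + 47387) = (-38669 + 324)/(21818 + 47387) = -38345/69205 = -38345*1/69205 = -7669/13841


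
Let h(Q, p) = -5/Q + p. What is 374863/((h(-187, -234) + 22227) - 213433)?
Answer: -70099381/35799275 ≈ -1.9581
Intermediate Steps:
h(Q, p) = p - 5/Q
374863/((h(-187, -234) + 22227) - 213433) = 374863/(((-234 - 5/(-187)) + 22227) - 213433) = 374863/(((-234 - 5*(-1/187)) + 22227) - 213433) = 374863/(((-234 + 5/187) + 22227) - 213433) = 374863/((-43753/187 + 22227) - 213433) = 374863/(4112696/187 - 213433) = 374863/(-35799275/187) = 374863*(-187/35799275) = -70099381/35799275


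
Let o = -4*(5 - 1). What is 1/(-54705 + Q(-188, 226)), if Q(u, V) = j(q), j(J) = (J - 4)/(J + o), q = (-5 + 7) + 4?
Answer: -5/273526 ≈ -1.8280e-5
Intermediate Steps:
o = -16 (o = -4*4 = -16)
q = 6 (q = 2 + 4 = 6)
j(J) = (-4 + J)/(-16 + J) (j(J) = (J - 4)/(J - 16) = (-4 + J)/(-16 + J))
Q(u, V) = -⅕ (Q(u, V) = (-4 + 6)/(-16 + 6) = 2/(-10) = -⅒*2 = -⅕)
1/(-54705 + Q(-188, 226)) = 1/(-54705 - ⅕) = 1/(-273526/5) = -5/273526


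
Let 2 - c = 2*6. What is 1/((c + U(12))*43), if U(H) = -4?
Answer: -1/602 ≈ -0.0016611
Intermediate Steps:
c = -10 (c = 2 - 2*6 = 2 - 1*12 = 2 - 12 = -10)
1/((c + U(12))*43) = 1/((-10 - 4)*43) = 1/(-14*43) = 1/(-602) = -1/602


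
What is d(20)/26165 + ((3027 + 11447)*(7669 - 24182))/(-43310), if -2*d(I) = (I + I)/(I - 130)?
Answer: 1375808440953/249305353 ≈ 5518.6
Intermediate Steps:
d(I) = -I/(-130 + I) (d(I) = -(I + I)/(2*(I - 130)) = -2*I/(2*(-130 + I)) = -I/(-130 + I))
d(20)/26165 + ((3027 + 11447)*(7669 - 24182))/(-43310) = -1*20/(-130 + 20)/26165 + ((3027 + 11447)*(7669 - 24182))/(-43310) = -1*20/(-110)*(1/26165) + (14474*(-16513))*(-1/43310) = -1*20*(-1/110)*(1/26165) - 239009162*(-1/43310) = (2/11)*(1/26165) + 119504581/21655 = 2/287815 + 119504581/21655 = 1375808440953/249305353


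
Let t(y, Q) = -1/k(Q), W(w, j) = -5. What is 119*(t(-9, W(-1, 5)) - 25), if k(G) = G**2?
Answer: -74494/25 ≈ -2979.8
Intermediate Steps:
t(y, Q) = -1/Q**2 (t(y, Q) = -1/(Q**2) = -1/Q**2)
119*(t(-9, W(-1, 5)) - 25) = 119*(-1/(-5)**2 - 25) = 119*(-1*1/25 - 25) = 119*(-1/25 - 25) = 119*(-626/25) = -74494/25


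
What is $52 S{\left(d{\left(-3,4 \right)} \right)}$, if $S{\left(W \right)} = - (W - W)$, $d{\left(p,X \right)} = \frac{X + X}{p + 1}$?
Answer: $0$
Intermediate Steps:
$d{\left(p,X \right)} = \frac{2 X}{1 + p}$
$S{\left(W \right)} = 0$ ($S{\left(W \right)} = \left(-1\right) 0 = 0$)
$52 S{\left(d{\left(-3,4 \right)} \right)} = 52 \cdot 0 = 0$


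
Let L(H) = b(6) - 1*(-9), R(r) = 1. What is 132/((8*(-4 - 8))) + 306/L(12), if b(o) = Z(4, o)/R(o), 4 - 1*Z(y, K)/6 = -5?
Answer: 195/56 ≈ 3.4821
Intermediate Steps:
Z(y, K) = 54 (Z(y, K) = 24 - 6*(-5) = 24 + 30 = 54)
b(o) = 54 (b(o) = 54/1 = 54*1 = 54)
L(H) = 63 (L(H) = 54 - 1*(-9) = 54 + 9 = 63)
132/((8*(-4 - 8))) + 306/L(12) = 132/((8*(-4 - 8))) + 306/63 = 132/((8*(-12))) + 306*(1/63) = 132/(-96) + 34/7 = 132*(-1/96) + 34/7 = -11/8 + 34/7 = 195/56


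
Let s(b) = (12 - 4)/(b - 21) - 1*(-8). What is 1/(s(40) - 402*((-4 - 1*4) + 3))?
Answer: 19/38350 ≈ 0.00049544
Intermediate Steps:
s(b) = 8 + 8/(-21 + b) (s(b) = 8/(-21 + b) + 8 = 8 + 8/(-21 + b))
1/(s(40) - 402*((-4 - 1*4) + 3)) = 1/(8*(-20 + 40)/(-21 + 40) - 402*((-4 - 1*4) + 3)) = 1/(8*20/19 - 402*((-4 - 4) + 3)) = 1/(8*(1/19)*20 - 402*(-8 + 3)) = 1/(160/19 - 402*(-5)) = 1/(160/19 + 2010) = 1/(38350/19) = 19/38350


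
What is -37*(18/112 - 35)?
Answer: 72187/56 ≈ 1289.1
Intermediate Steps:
-37*(18/112 - 35) = -37*(18*(1/112) - 35) = -37*(9/56 - 35) = -37*(-1951/56) = 72187/56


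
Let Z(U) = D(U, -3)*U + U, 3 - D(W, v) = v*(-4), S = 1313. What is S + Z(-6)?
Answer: 1361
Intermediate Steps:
D(W, v) = 3 + 4*v (D(W, v) = 3 - v*(-4) = 3 - (-4)*v = 3 + 4*v)
Z(U) = -8*U (Z(U) = (3 + 4*(-3))*U + U = (3 - 12)*U + U = -9*U + U = -8*U)
S + Z(-6) = 1313 - 8*(-6) = 1313 + 48 = 1361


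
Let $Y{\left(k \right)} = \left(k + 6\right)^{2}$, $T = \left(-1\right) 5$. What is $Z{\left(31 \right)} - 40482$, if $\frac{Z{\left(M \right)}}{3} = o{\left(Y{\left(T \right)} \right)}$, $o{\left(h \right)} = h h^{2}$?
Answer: $-40479$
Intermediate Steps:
$T = -5$
$Y{\left(k \right)} = \left(6 + k\right)^{2}$
$o{\left(h \right)} = h^{3}$
$Z{\left(M \right)} = 3$ ($Z{\left(M \right)} = 3 \left(\left(6 - 5\right)^{2}\right)^{3} = 3 \left(1^{2}\right)^{3} = 3 \cdot 1^{3} = 3 \cdot 1 = 3$)
$Z{\left(31 \right)} - 40482 = 3 - 40482 = -40479$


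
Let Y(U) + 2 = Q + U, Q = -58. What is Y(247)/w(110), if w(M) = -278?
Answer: -187/278 ≈ -0.67266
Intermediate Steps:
Y(U) = -60 + U (Y(U) = -2 + (-58 + U) = -60 + U)
Y(247)/w(110) = (-60 + 247)/(-278) = 187*(-1/278) = -187/278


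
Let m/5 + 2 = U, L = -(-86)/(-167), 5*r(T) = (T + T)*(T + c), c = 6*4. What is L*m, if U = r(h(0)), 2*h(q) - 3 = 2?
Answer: -10535/167 ≈ -63.084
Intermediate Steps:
c = 24
h(q) = 5/2 (h(q) = 3/2 + (½)*2 = 3/2 + 1 = 5/2)
r(T) = 2*T*(24 + T)/5 (r(T) = ((T + T)*(T + 24))/5 = ((2*T)*(24 + T))/5 = (2*T*(24 + T))/5 = 2*T*(24 + T)/5)
U = 53/2 (U = (⅖)*(5/2)*(24 + 5/2) = (⅖)*(5/2)*(53/2) = 53/2 ≈ 26.500)
L = -86/167 (L = -(-86)*(-1)/167 = -1*86/167 = -86/167 ≈ -0.51497)
m = 245/2 (m = -10 + 5*(53/2) = -10 + 265/2 = 245/2 ≈ 122.50)
L*m = -86/167*245/2 = -10535/167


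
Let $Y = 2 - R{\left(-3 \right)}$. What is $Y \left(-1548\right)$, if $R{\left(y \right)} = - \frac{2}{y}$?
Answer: $-2064$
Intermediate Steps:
$Y = \frac{4}{3}$ ($Y = 2 - - \frac{2}{-3} = 2 - \left(-2\right) \left(- \frac{1}{3}\right) = 2 - \frac{2}{3} = \frac{4}{3} \approx 1.3333$)
$Y \left(-1548\right) = \frac{4}{3} \left(-1548\right) = -2064$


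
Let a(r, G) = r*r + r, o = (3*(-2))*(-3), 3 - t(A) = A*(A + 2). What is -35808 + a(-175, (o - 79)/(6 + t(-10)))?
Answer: -5358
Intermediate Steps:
t(A) = 3 - A*(2 + A) (t(A) = 3 - A*(A + 2) = 3 - A*(2 + A))
o = 18 (o = -6*(-3) = 18)
a(r, G) = r + r² (a(r, G) = r² + r = r + r²)
-35808 + a(-175, (o - 79)/(6 + t(-10))) = -35808 - 175*(1 - 175) = -35808 - 175*(-174) = -35808 + 30450 = -5358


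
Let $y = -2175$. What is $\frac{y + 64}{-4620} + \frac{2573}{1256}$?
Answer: $\frac{3634669}{1450680} \approx 2.5055$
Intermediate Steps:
$\frac{y + 64}{-4620} + \frac{2573}{1256} = \frac{-2175 + 64}{-4620} + \frac{2573}{1256} = \left(-2111\right) \left(- \frac{1}{4620}\right) + 2573 \cdot \frac{1}{1256} = \frac{2111}{4620} + \frac{2573}{1256} = \frac{3634669}{1450680}$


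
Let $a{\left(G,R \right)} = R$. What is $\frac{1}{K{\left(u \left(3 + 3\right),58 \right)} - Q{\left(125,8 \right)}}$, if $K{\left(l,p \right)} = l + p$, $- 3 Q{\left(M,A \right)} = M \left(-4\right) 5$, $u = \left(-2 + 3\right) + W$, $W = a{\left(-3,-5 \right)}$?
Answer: $- \frac{3}{2398} \approx -0.001251$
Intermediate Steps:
$W = -5$
$u = -4$ ($u = \left(-2 + 3\right) - 5 = 1 - 5 = -4$)
$Q{\left(M,A \right)} = \frac{20 M}{3}$ ($Q{\left(M,A \right)} = - \frac{M \left(-4\right) 5}{3} = - \frac{- 4 M 5}{3} = - \frac{\left(-20\right) M}{3} = \frac{20 M}{3}$)
$\frac{1}{K{\left(u \left(3 + 3\right),58 \right)} - Q{\left(125,8 \right)}} = \frac{1}{\left(- 4 \left(3 + 3\right) + 58\right) - \frac{20}{3} \cdot 125} = \frac{1}{\left(\left(-4\right) 6 + 58\right) - \frac{2500}{3}} = \frac{1}{\left(-24 + 58\right) - \frac{2500}{3}} = \frac{1}{34 - \frac{2500}{3}} = \frac{1}{- \frac{2398}{3}} = - \frac{3}{2398}$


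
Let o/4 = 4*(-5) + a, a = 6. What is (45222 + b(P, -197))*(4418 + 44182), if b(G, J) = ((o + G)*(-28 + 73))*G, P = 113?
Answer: 16284256200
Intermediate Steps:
o = -56 (o = 4*(4*(-5) + 6) = 4*(-20 + 6) = 4*(-14) = -56)
b(G, J) = G*(-2520 + 45*G) (b(G, J) = ((-56 + G)*(-28 + 73))*G = ((-56 + G)*45)*G = (-2520 + 45*G)*G = G*(-2520 + 45*G))
(45222 + b(P, -197))*(4418 + 44182) = (45222 + 45*113*(-56 + 113))*(4418 + 44182) = (45222 + 45*113*57)*48600 = (45222 + 289845)*48600 = 335067*48600 = 16284256200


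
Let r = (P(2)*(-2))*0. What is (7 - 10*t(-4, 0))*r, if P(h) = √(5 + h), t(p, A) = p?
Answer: 0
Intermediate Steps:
r = 0 (r = (√(5 + 2)*(-2))*0 = (√7*(-2))*0 = -2*√7*0 = 0)
(7 - 10*t(-4, 0))*r = (7 - 10*(-4))*0 = (7 + 40)*0 = 47*0 = 0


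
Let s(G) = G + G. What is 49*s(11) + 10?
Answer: 1088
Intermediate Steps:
s(G) = 2*G
49*s(11) + 10 = 49*(2*11) + 10 = 49*22 + 10 = 1078 + 10 = 1088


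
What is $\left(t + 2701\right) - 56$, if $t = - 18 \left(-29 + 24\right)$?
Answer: $2735$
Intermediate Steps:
$t = 90$ ($t = \left(-18\right) \left(-5\right) = 90$)
$\left(t + 2701\right) - 56 = \left(90 + 2701\right) - 56 = 2791 - 56 = 2735$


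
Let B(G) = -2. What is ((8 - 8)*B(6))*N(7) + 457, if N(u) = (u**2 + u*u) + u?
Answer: 457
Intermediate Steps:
N(u) = u + 2*u**2 (N(u) = (u**2 + u**2) + u = 2*u**2 + u = u + 2*u**2)
((8 - 8)*B(6))*N(7) + 457 = ((8 - 8)*(-2))*(7*(1 + 2*7)) + 457 = (0*(-2))*(7*(1 + 14)) + 457 = 0*(7*15) + 457 = 0*105 + 457 = 0 + 457 = 457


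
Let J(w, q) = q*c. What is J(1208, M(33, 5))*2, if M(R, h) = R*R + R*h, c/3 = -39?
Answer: -293436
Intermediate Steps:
c = -117 (c = 3*(-39) = -117)
M(R, h) = R² + R*h
J(w, q) = -117*q (J(w, q) = q*(-117) = -117*q)
J(1208, M(33, 5))*2 = -3861*(33 + 5)*2 = -3861*38*2 = -117*1254*2 = -146718*2 = -293436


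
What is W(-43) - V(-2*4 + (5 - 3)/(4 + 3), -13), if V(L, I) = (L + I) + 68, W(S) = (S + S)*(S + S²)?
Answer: -1087543/7 ≈ -1.5536e+5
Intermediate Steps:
W(S) = 2*S*(S + S²) (W(S) = (2*S)*(S + S²) = 2*S*(S + S²))
V(L, I) = 68 + I + L (V(L, I) = (I + L) + 68 = 68 + I + L)
W(-43) - V(-2*4 + (5 - 3)/(4 + 3), -13) = 2*(-43)²*(1 - 43) - (68 - 13 + (-2*4 + (5 - 3)/(4 + 3))) = 2*1849*(-42) - (68 - 13 + (-8 + 2/7)) = -155316 - (68 - 13 + (-8 + 2*(⅐))) = -155316 - (68 - 13 + (-8 + 2/7)) = -155316 - (68 - 13 - 54/7) = -155316 - 1*331/7 = -155316 - 331/7 = -1087543/7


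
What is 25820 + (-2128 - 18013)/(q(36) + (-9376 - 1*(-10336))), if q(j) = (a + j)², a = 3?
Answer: 64039279/2481 ≈ 25812.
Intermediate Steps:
q(j) = (3 + j)²
25820 + (-2128 - 18013)/(q(36) + (-9376 - 1*(-10336))) = 25820 + (-2128 - 18013)/((3 + 36)² + (-9376 - 1*(-10336))) = 25820 - 20141/(39² + (-9376 + 10336)) = 25820 - 20141/(1521 + 960) = 25820 - 20141/2481 = 64039279/2481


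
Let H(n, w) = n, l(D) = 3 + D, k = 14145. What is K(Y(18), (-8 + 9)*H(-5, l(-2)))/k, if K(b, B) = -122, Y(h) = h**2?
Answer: -122/14145 ≈ -0.0086250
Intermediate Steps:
K(Y(18), (-8 + 9)*H(-5, l(-2)))/k = -122/14145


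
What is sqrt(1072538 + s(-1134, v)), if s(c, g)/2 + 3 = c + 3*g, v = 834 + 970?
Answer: 16*sqrt(4223) ≈ 1039.8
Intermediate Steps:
v = 1804
s(c, g) = -6 + 2*c + 6*g (s(c, g) = -6 + 2*(c + 3*g) = -6 + (2*c + 6*g) = -6 + 2*c + 6*g)
sqrt(1072538 + s(-1134, v)) = sqrt(1072538 + (-6 + 2*(-1134) + 6*1804)) = sqrt(1072538 + (-6 - 2268 + 10824)) = sqrt(1072538 + 8550) = sqrt(1081088) = 16*sqrt(4223)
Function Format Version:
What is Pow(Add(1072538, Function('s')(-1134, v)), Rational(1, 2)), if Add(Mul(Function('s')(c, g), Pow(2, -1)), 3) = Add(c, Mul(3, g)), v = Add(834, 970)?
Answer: Mul(16, Pow(4223, Rational(1, 2))) ≈ 1039.8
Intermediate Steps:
v = 1804
Function('s')(c, g) = Add(-6, Mul(2, c), Mul(6, g)) (Function('s')(c, g) = Add(-6, Mul(2, Add(c, Mul(3, g)))) = Add(-6, Add(Mul(2, c), Mul(6, g))) = Add(-6, Mul(2, c), Mul(6, g)))
Pow(Add(1072538, Function('s')(-1134, v)), Rational(1, 2)) = Pow(Add(1072538, Add(-6, Mul(2, -1134), Mul(6, 1804))), Rational(1, 2)) = Pow(Add(1072538, Add(-6, -2268, 10824)), Rational(1, 2)) = Pow(Add(1072538, 8550), Rational(1, 2)) = Pow(1081088, Rational(1, 2)) = Mul(16, Pow(4223, Rational(1, 2)))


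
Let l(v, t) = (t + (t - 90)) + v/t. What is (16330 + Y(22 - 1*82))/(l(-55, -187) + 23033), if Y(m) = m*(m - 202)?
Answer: 272425/191839 ≈ 1.4201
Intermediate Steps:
Y(m) = m*(-202 + m)
l(v, t) = -90 + 2*t + v/t (l(v, t) = (t + (-90 + t)) + v/t = (-90 + 2*t) + v/t = -90 + 2*t + v/t)
(16330 + Y(22 - 1*82))/(l(-55, -187) + 23033) = (16330 + (22 - 1*82)*(-202 + (22 - 1*82)))/((-90 + 2*(-187) - 55/(-187)) + 23033) = (16330 + (22 - 82)*(-202 + (22 - 82)))/((-90 - 374 - 55*(-1/187)) + 23033) = (16330 - 60*(-202 - 60))/((-90 - 374 + 5/17) + 23033) = (16330 - 60*(-262))/(-7883/17 + 23033) = (16330 + 15720)/(383678/17) = 32050*(17/383678) = 272425/191839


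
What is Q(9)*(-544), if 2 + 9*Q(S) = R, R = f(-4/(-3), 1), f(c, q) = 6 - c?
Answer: -4352/27 ≈ -161.19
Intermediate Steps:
R = 14/3 (R = 6 - (-4)/(-3) = 6 - (-4)*(-1)/3 = 6 - 1*4/3 = 6 - 4/3 = 14/3 ≈ 4.6667)
Q(S) = 8/27 (Q(S) = -2/9 + (⅑)*(14/3) = -2/9 + 14/27 = 8/27)
Q(9)*(-544) = (8/27)*(-544) = -4352/27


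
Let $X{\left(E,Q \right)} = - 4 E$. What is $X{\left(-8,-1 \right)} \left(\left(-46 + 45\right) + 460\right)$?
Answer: $14688$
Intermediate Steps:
$X{\left(-8,-1 \right)} \left(\left(-46 + 45\right) + 460\right) = \left(-4\right) \left(-8\right) \left(\left(-46 + 45\right) + 460\right) = 32 \left(-1 + 460\right) = 32 \cdot 459 = 14688$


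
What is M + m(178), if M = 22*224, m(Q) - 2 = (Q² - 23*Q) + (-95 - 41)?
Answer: 32384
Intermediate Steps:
m(Q) = -134 + Q² - 23*Q (m(Q) = 2 + ((Q² - 23*Q) + (-95 - 41)) = 2 + ((Q² - 23*Q) - 136) = 2 + (-136 + Q² - 23*Q) = -134 + Q² - 23*Q)
M = 4928
M + m(178) = 4928 + (-134 + 178² - 23*178) = 4928 + (-134 + 31684 - 4094) = 4928 + 27456 = 32384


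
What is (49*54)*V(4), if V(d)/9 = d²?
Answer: 381024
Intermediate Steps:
V(d) = 9*d²
(49*54)*V(4) = (49*54)*(9*4²) = 2646*(9*16) = 2646*144 = 381024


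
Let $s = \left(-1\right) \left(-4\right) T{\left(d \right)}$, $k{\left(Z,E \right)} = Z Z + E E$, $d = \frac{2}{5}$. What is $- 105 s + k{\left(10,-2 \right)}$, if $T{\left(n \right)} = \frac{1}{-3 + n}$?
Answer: $\frac{3452}{13} \approx 265.54$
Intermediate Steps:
$d = \frac{2}{5}$ ($d = 2 \cdot \frac{1}{5} = \frac{2}{5} \approx 0.4$)
$k{\left(Z,E \right)} = E^{2} + Z^{2}$ ($k{\left(Z,E \right)} = Z^{2} + E^{2} = E^{2} + Z^{2}$)
$s = - \frac{20}{13}$ ($s = \frac{\left(-1\right) \left(-4\right)}{-3 + \frac{2}{5}} = \frac{4}{- \frac{13}{5}} = 4 \left(- \frac{5}{13}\right) = - \frac{20}{13} \approx -1.5385$)
$- 105 s + k{\left(10,-2 \right)} = \left(-105\right) \left(- \frac{20}{13}\right) + \left(\left(-2\right)^{2} + 10^{2}\right) = \frac{2100}{13} + \left(4 + 100\right) = \frac{2100}{13} + 104 = \frac{3452}{13}$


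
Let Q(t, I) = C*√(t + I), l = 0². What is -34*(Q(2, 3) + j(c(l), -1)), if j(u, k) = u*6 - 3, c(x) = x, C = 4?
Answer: 102 - 136*√5 ≈ -202.11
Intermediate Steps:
l = 0
j(u, k) = -3 + 6*u (j(u, k) = 6*u - 3 = -3 + 6*u)
Q(t, I) = 4*√(I + t) (Q(t, I) = 4*√(t + I) = 4*√(I + t))
-34*(Q(2, 3) + j(c(l), -1)) = -34*(4*√(3 + 2) + (-3 + 6*0)) = -34*(4*√5 + (-3 + 0)) = -34*(4*√5 - 3) = -34*(-3 + 4*√5) = 102 - 136*√5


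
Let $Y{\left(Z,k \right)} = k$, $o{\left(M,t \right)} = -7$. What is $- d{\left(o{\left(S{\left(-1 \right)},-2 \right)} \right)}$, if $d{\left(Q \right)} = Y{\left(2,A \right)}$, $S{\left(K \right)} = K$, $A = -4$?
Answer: $4$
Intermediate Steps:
$d{\left(Q \right)} = -4$
$- d{\left(o{\left(S{\left(-1 \right)},-2 \right)} \right)} = \left(-1\right) \left(-4\right) = 4$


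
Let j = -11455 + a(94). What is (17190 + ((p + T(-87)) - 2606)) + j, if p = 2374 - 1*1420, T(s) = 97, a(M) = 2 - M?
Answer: 4088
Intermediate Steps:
j = -11547 (j = -11455 + (2 - 1*94) = -11455 + (2 - 94) = -11455 - 92 = -11547)
p = 954 (p = 2374 - 1420 = 954)
(17190 + ((p + T(-87)) - 2606)) + j = (17190 + ((954 + 97) - 2606)) - 11547 = (17190 + (1051 - 2606)) - 11547 = (17190 - 1555) - 11547 = 15635 - 11547 = 4088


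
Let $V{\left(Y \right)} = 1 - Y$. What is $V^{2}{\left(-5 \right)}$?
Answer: $36$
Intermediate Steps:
$V^{2}{\left(-5 \right)} = \left(1 - -5\right)^{2} = \left(1 + 5\right)^{2} = 6^{2} = 36$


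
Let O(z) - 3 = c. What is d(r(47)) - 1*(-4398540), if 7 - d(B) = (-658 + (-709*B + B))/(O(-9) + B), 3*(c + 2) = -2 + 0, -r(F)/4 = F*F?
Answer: 116611051019/26507 ≈ 4.3993e+6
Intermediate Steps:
r(F) = -4*F² (r(F) = -4*F*F = -4*F²)
c = -8/3 (c = -2 + (-2 + 0)/3 = -2 + (⅓)*(-2) = -2 - ⅔ = -8/3 ≈ -2.6667)
O(z) = ⅓ (O(z) = 3 - 8/3 = ⅓)
d(B) = 7 - (-658 - 708*B)/(⅓ + B) (d(B) = 7 - (-658 + (-709*B + B))/(⅓ + B) = 7 - (-658 - 708*B)/(⅓ + B))
d(r(47)) - 1*(-4398540) = (1981 + 2145*(-4*47²))/(1 + 3*(-4*47²)) - 1*(-4398540) = (1981 + 2145*(-4*2209))/(1 + 3*(-4*2209)) + 4398540 = (1981 + 2145*(-8836))/(1 + 3*(-8836)) + 4398540 = (1981 - 18953220)/(1 - 26508) + 4398540 = -18951239/(-26507) + 4398540 = -1/26507*(-18951239) + 4398540 = 18951239/26507 + 4398540 = 116611051019/26507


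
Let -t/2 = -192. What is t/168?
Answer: 16/7 ≈ 2.2857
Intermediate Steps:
t = 384 (t = -2*(-192) = 384)
t/168 = 384/168 = 384*(1/168) = 16/7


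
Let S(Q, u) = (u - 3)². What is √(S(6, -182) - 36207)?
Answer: I*√1982 ≈ 44.52*I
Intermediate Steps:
S(Q, u) = (-3 + u)²
√(S(6, -182) - 36207) = √((-3 - 182)² - 36207) = √((-185)² - 36207) = √(34225 - 36207) = √(-1982) = I*√1982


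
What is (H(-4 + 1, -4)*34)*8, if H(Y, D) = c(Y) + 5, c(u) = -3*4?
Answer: -1904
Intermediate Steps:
c(u) = -12
H(Y, D) = -7 (H(Y, D) = -12 + 5 = -7)
(H(-4 + 1, -4)*34)*8 = -7*34*8 = -238*8 = -1904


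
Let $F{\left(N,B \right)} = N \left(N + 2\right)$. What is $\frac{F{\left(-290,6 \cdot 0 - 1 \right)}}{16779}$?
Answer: $\frac{27840}{5593} \approx 4.9777$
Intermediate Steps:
$F{\left(N,B \right)} = N \left(2 + N\right)$
$\frac{F{\left(-290,6 \cdot 0 - 1 \right)}}{16779} = \frac{\left(-290\right) \left(2 - 290\right)}{16779} = \left(-290\right) \left(-288\right) \frac{1}{16779} = 83520 \cdot \frac{1}{16779} = \frac{27840}{5593}$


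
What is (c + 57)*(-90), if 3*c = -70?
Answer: -3030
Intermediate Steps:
c = -70/3 (c = (⅓)*(-70) = -70/3 ≈ -23.333)
(c + 57)*(-90) = (-70/3 + 57)*(-90) = (101/3)*(-90) = -3030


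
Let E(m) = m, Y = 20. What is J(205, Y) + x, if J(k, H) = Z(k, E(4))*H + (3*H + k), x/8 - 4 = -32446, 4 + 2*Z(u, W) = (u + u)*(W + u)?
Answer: 597589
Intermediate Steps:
Z(u, W) = -2 + u*(W + u) (Z(u, W) = -2 + ((u + u)*(W + u))/2 = -2 + ((2*u)*(W + u))/2 = -2 + (2*u*(W + u))/2 = -2 + u*(W + u))
x = -259536 (x = 32 + 8*(-32446) = 32 - 259568 = -259536)
J(k, H) = k + 3*H + H*(-2 + k² + 4*k) (J(k, H) = (-2 + k² + 4*k)*H + (3*H + k) = H*(-2 + k² + 4*k) + (k + 3*H) = k + 3*H + H*(-2 + k² + 4*k))
J(205, Y) + x = (20 + 205 + 20*205² + 4*20*205) - 259536 = (20 + 205 + 20*42025 + 16400) - 259536 = (20 + 205 + 840500 + 16400) - 259536 = 857125 - 259536 = 597589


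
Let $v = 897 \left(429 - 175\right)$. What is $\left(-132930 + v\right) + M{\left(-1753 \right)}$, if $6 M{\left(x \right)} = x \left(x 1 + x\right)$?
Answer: $\frac{3357733}{3} \approx 1.1192 \cdot 10^{6}$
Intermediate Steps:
$M{\left(x \right)} = \frac{x^{2}}{3}$ ($M{\left(x \right)} = \frac{x \left(x 1 + x\right)}{6} = \frac{x \left(x + x\right)}{6} = \frac{x 2 x}{6} = \frac{2 x^{2}}{6} = \frac{x^{2}}{3}$)
$v = 227838$ ($v = 897 \cdot 254 = 227838$)
$\left(-132930 + v\right) + M{\left(-1753 \right)} = \left(-132930 + 227838\right) + \frac{\left(-1753\right)^{2}}{3} = 94908 + \frac{1}{3} \cdot 3073009 = 94908 + \frac{3073009}{3} = \frac{3357733}{3}$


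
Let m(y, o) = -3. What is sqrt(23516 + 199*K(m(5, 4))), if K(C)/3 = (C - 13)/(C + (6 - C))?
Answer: 6*sqrt(609) ≈ 148.07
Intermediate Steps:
K(C) = -13/2 + C/2 (K(C) = 3*((C - 13)/(C + (6 - C))) = 3*((-13 + C)/6) = 3*((-13 + C)*(1/6)) = 3*(-13/6 + C/6) = -13/2 + C/2)
sqrt(23516 + 199*K(m(5, 4))) = sqrt(23516 + 199*(-13/2 + (1/2)*(-3))) = sqrt(23516 + 199*(-13/2 - 3/2)) = sqrt(23516 + 199*(-8)) = sqrt(23516 - 1592) = sqrt(21924) = 6*sqrt(609)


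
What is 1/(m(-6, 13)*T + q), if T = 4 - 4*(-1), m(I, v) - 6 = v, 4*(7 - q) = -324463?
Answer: 4/325099 ≈ 1.2304e-5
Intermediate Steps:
q = 324491/4 (q = 7 - ¼*(-324463) = 7 + 324463/4 = 324491/4 ≈ 81123.)
m(I, v) = 6 + v
T = 8 (T = 4 + 4 = 8)
1/(m(-6, 13)*T + q) = 1/((6 + 13)*8 + 324491/4) = 1/(19*8 + 324491/4) = 1/(152 + 324491/4) = 1/(325099/4) = 4/325099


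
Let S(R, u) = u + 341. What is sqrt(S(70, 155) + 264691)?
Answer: sqrt(265187) ≈ 514.96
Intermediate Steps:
S(R, u) = 341 + u
sqrt(S(70, 155) + 264691) = sqrt((341 + 155) + 264691) = sqrt(496 + 264691) = sqrt(265187)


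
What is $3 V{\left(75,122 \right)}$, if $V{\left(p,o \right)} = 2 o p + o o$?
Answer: $99552$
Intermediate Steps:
$V{\left(p,o \right)} = o^{2} + 2 o p$ ($V{\left(p,o \right)} = 2 o p + o^{2} = o^{2} + 2 o p$)
$3 V{\left(75,122 \right)} = 3 \cdot 122 \left(122 + 2 \cdot 75\right) = 3 \cdot 122 \left(122 + 150\right) = 3 \cdot 122 \cdot 272 = 3 \cdot 33184 = 99552$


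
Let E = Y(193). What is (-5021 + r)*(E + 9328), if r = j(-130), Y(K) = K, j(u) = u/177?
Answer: -8462712287/177 ≈ -4.7812e+7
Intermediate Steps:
j(u) = u/177 (j(u) = u*(1/177) = u/177)
E = 193
r = -130/177 (r = (1/177)*(-130) = -130/177 ≈ -0.73446)
(-5021 + r)*(E + 9328) = (-5021 - 130/177)*(193 + 9328) = -888847/177*9521 = -8462712287/177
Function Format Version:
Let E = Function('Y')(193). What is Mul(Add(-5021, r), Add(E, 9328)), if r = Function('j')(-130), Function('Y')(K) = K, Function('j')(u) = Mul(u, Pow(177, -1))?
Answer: Rational(-8462712287, 177) ≈ -4.7812e+7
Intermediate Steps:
Function('j')(u) = Mul(Rational(1, 177), u) (Function('j')(u) = Mul(u, Rational(1, 177)) = Mul(Rational(1, 177), u))
E = 193
r = Rational(-130, 177) (r = Mul(Rational(1, 177), -130) = Rational(-130, 177) ≈ -0.73446)
Mul(Add(-5021, r), Add(E, 9328)) = Mul(Add(-5021, Rational(-130, 177)), Add(193, 9328)) = Mul(Rational(-888847, 177), 9521) = Rational(-8462712287, 177)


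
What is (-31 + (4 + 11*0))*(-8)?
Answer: 216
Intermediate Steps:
(-31 + (4 + 11*0))*(-8) = (-31 + (4 + 0))*(-8) = (-31 + 4)*(-8) = -27*(-8) = 216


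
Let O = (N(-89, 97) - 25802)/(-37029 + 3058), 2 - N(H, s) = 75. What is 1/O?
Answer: 1477/1125 ≈ 1.3129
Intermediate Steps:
N(H, s) = -73 (N(H, s) = 2 - 1*75 = 2 - 75 = -73)
O = 1125/1477 (O = (-73 - 25802)/(-37029 + 3058) = -25875/(-33971) = -25875*(-1/33971) = 1125/1477 ≈ 0.76168)
1/O = 1/(1125/1477) = 1477/1125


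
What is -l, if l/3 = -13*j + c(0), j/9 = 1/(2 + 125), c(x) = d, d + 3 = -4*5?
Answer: 9114/127 ≈ 71.764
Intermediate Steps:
d = -23 (d = -3 - 4*5 = -3 - 20 = -23)
c(x) = -23
j = 9/127 (j = 9/(2 + 125) = 9/127 ≈ 0.070866)
l = -9114/127 (l = 3*(-13*9/127 - 23) = 3*(-117/127 - 23) = 3*(-3038/127) = -9114/127 ≈ -71.764)
-l = -1*(-9114/127) = 9114/127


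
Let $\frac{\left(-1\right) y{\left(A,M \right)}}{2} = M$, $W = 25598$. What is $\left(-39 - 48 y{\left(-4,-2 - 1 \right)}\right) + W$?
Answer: $25271$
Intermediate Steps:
$y{\left(A,M \right)} = - 2 M$
$\left(-39 - 48 y{\left(-4,-2 - 1 \right)}\right) + W = \left(-39 - 48 \left(- 2 \left(-2 - 1\right)\right)\right) + 25598 = \left(-39 - 48 \left(\left(-2\right) \left(-3\right)\right)\right) + 25598 = \left(-39 - 288\right) + 25598 = -327 + 25598 = 25271$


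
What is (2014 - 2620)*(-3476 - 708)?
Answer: 2535504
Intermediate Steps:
(2014 - 2620)*(-3476 - 708) = -606*(-4184) = 2535504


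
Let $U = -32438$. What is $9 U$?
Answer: $-291942$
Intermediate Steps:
$9 U = 9 \left(-32438\right) = -291942$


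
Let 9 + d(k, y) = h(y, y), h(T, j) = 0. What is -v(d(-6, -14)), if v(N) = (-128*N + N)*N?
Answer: 10287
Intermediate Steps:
d(k, y) = -9 (d(k, y) = -9 + 0 = -9)
v(N) = -127*N² (v(N) = (-127*N)*N = -127*N²)
-v(d(-6, -14)) = -(-127)*(-9)² = -(-127)*81 = -1*(-10287) = 10287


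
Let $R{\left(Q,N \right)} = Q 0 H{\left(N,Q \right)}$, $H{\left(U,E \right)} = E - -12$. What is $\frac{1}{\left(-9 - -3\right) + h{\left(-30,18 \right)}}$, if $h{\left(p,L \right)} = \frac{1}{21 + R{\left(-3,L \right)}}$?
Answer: $- \frac{21}{125} \approx -0.168$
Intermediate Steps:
$H{\left(U,E \right)} = 12 + E$ ($H{\left(U,E \right)} = E + 12 = 12 + E$)
$R{\left(Q,N \right)} = 0$ ($R{\left(Q,N \right)} = Q 0 \left(12 + Q\right) = 0 \left(12 + Q\right) = 0$)
$h{\left(p,L \right)} = \frac{1}{21}$ ($h{\left(p,L \right)} = \frac{1}{21 + 0} = \frac{1}{21}$)
$\frac{1}{\left(-9 - -3\right) + h{\left(-30,18 \right)}} = \frac{1}{\left(-9 - -3\right) + \frac{1}{21}} = \frac{1}{\left(-9 + 3\right) + \frac{1}{21}} = \frac{1}{-6 + \frac{1}{21}} = \frac{1}{- \frac{125}{21}} = - \frac{21}{125}$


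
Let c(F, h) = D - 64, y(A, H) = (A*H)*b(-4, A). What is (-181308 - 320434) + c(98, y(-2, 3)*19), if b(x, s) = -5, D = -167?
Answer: -501973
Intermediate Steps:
y(A, H) = -5*A*H (y(A, H) = (A*H)*(-5) = -5*A*H)
c(F, h) = -231 (c(F, h) = -167 - 64 = -231)
(-181308 - 320434) + c(98, y(-2, 3)*19) = (-181308 - 320434) - 231 = -501742 - 231 = -501973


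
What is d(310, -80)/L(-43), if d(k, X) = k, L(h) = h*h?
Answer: 310/1849 ≈ 0.16766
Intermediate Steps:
L(h) = h**2
d(310, -80)/L(-43) = 310/((-43)**2) = 310/1849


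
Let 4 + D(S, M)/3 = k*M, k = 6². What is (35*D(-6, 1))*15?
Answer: 50400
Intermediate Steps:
k = 36
D(S, M) = -12 + 108*M (D(S, M) = -12 + 3*(36*M) = -12 + 108*M)
(35*D(-6, 1))*15 = (35*(-12 + 108*1))*15 = (35*(-12 + 108))*15 = (35*96)*15 = 3360*15 = 50400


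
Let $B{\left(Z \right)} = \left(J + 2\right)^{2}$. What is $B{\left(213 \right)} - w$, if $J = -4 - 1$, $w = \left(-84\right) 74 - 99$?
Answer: $6324$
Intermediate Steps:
$w = -6315$ ($w = -6216 - 99 = -6315$)
$J = -5$
$B{\left(Z \right)} = 9$ ($B{\left(Z \right)} = \left(-5 + 2\right)^{2} = \left(-3\right)^{2} = 9$)
$B{\left(213 \right)} - w = 9 - -6315 = 9 + 6315 = 6324$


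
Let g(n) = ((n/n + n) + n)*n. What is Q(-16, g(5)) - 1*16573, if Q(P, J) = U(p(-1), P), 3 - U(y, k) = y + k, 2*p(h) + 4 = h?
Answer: -33103/2 ≈ -16552.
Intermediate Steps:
g(n) = n*(1 + 2*n) (g(n) = ((1 + n) + n)*n = (1 + 2*n)*n = n*(1 + 2*n))
p(h) = -2 + h/2
U(y, k) = 3 - k - y (U(y, k) = 3 - (y + k) = 3 - (k + y) = 3 + (-k - y) = 3 - k - y)
Q(P, J) = 11/2 - P (Q(P, J) = 3 - P - (-2 + (1/2)*(-1)) = 3 - P - (-2 - 1/2) = 3 - P - 1*(-5/2) = 3 - P + 5/2 = 11/2 - P)
Q(-16, g(5)) - 1*16573 = (11/2 - 1*(-16)) - 1*16573 = (11/2 + 16) - 16573 = 43/2 - 16573 = -33103/2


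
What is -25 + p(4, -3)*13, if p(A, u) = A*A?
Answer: 183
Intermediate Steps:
p(A, u) = A²
-25 + p(4, -3)*13 = -25 + 4²*13 = -25 + 16*13 = -25 + 208 = 183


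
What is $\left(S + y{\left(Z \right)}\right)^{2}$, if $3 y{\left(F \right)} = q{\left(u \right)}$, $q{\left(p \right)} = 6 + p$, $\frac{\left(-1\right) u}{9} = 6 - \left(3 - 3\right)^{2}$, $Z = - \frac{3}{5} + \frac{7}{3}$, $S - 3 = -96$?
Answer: $11881$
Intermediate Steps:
$S = -93$ ($S = 3 - 96 = -93$)
$Z = \frac{26}{15}$ ($Z = \left(-3\right) \frac{1}{5} + 7 \cdot \frac{1}{3} = - \frac{3}{5} + \frac{7}{3} = \frac{26}{15} \approx 1.7333$)
$u = -54$ ($u = - 9 \left(6 - \left(3 - 3\right)^{2}\right) = - 9 \left(6 - 0^{2}\right) = - 9 \left(6 - 0\right) = - 9 \left(6 + 0\right) = \left(-9\right) 6 = -54$)
$y{\left(F \right)} = -16$ ($y{\left(F \right)} = \frac{6 - 54}{3} = \frac{1}{3} \left(-48\right) = -16$)
$\left(S + y{\left(Z \right)}\right)^{2} = \left(-93 - 16\right)^{2} = \left(-109\right)^{2} = 11881$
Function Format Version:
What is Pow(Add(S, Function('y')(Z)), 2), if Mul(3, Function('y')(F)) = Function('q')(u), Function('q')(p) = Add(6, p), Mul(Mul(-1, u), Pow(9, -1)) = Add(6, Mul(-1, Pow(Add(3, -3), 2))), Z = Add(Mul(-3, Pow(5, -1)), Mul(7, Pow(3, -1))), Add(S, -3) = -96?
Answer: 11881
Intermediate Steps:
S = -93 (S = Add(3, -96) = -93)
Z = Rational(26, 15) (Z = Add(Mul(-3, Rational(1, 5)), Mul(7, Rational(1, 3))) = Add(Rational(-3, 5), Rational(7, 3)) = Rational(26, 15) ≈ 1.7333)
u = -54 (u = Mul(-9, Add(6, Mul(-1, Pow(Add(3, -3), 2)))) = Mul(-9, Add(6, Mul(-1, Pow(0, 2)))) = Mul(-9, Add(6, Mul(-1, 0))) = Mul(-9, Add(6, 0)) = Mul(-9, 6) = -54)
Function('y')(F) = -16 (Function('y')(F) = Mul(Rational(1, 3), Add(6, -54)) = Mul(Rational(1, 3), -48) = -16)
Pow(Add(S, Function('y')(Z)), 2) = Pow(Add(-93, -16), 2) = Pow(-109, 2) = 11881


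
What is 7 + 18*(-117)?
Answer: -2099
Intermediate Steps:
7 + 18*(-117) = 7 - 2106 = -2099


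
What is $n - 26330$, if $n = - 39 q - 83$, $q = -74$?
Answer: $-23527$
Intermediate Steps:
$n = 2803$ ($n = \left(-39\right) \left(-74\right) - 83 = 2886 - 83 = 2803$)
$n - 26330 = 2803 - 26330 = -23527$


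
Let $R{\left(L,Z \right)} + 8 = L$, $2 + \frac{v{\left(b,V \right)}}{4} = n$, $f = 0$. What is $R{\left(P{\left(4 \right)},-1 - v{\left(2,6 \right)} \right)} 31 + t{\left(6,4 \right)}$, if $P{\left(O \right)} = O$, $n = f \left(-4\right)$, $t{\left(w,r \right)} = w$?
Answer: $-118$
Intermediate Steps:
$n = 0$ ($n = 0 \left(-4\right) = 0$)
$v{\left(b,V \right)} = -8$ ($v{\left(b,V \right)} = -8 + 4 \cdot 0 = -8 + 0 = -8$)
$R{\left(L,Z \right)} = -8 + L$
$R{\left(P{\left(4 \right)},-1 - v{\left(2,6 \right)} \right)} 31 + t{\left(6,4 \right)} = \left(-8 + 4\right) 31 + 6 = \left(-4\right) 31 + 6 = -124 + 6 = -118$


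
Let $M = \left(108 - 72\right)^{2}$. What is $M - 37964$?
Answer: $-36668$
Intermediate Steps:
$M = 1296$ ($M = 36^{2} = 1296$)
$M - 37964 = 1296 - 37964 = -36668$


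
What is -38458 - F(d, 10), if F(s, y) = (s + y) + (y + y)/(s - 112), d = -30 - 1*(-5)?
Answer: -5266671/137 ≈ -38443.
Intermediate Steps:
d = -25 (d = -30 + 5 = -25)
F(s, y) = s + y + 2*y/(-112 + s) (F(s, y) = (s + y) + (2*y)/(-112 + s) = (s + y) + 2*y/(-112 + s) = s + y + 2*y/(-112 + s))
-38458 - F(d, 10) = -38458 - ((-25)**2 - 112*(-25) - 110*10 - 25*10)/(-112 - 25) = -38458 - (625 + 2800 - 1100 - 250)/(-137) = -38458 - (-1)*2075/137 = -38458 - 1*(-2075/137) = -38458 + 2075/137 = -5266671/137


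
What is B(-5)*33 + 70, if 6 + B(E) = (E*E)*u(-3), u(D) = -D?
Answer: 2347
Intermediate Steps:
B(E) = -6 + 3*E² (B(E) = -6 + (E*E)*(-1*(-3)) = -6 + E²*3 = -6 + 3*E²)
B(-5)*33 + 70 = (-6 + 3*(-5)²)*33 + 70 = (-6 + 3*25)*33 + 70 = (-6 + 75)*33 + 70 = 69*33 + 70 = 2277 + 70 = 2347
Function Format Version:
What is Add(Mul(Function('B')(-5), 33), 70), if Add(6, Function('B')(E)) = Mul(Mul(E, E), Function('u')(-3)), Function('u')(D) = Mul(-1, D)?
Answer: 2347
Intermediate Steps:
Function('B')(E) = Add(-6, Mul(3, Pow(E, 2))) (Function('B')(E) = Add(-6, Mul(Mul(E, E), Mul(-1, -3))) = Add(-6, Mul(Pow(E, 2), 3)) = Add(-6, Mul(3, Pow(E, 2))))
Add(Mul(Function('B')(-5), 33), 70) = Add(Mul(Add(-6, Mul(3, Pow(-5, 2))), 33), 70) = Add(Mul(Add(-6, Mul(3, 25)), 33), 70) = Add(Mul(Add(-6, 75), 33), 70) = Add(Mul(69, 33), 70) = Add(2277, 70) = 2347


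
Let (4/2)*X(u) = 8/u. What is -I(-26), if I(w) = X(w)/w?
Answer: -1/169 ≈ -0.0059172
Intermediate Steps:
X(u) = 4/u (X(u) = (8/u)/2 = 4/u)
I(w) = 4/w² (I(w) = (4/w)/w = 4/w²)
-I(-26) = -4/(-26)² = -4/676 = -1*1/169 = -1/169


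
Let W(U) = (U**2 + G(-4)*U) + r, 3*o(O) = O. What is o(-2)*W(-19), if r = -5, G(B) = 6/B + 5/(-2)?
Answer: -288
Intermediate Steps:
o(O) = O/3
G(B) = -5/2 + 6/B (G(B) = 6/B + 5*(-1/2) = 6/B - 5/2 = -5/2 + 6/B)
W(U) = -5 + U**2 - 4*U (W(U) = (U**2 + (-5/2 + 6/(-4))*U) - 5 = (U**2 + (-5/2 + 6*(-1/4))*U) - 5 = (U**2 + (-5/2 - 3/2)*U) - 5 = (U**2 - 4*U) - 5 = -5 + U**2 - 4*U)
o(-2)*W(-19) = ((1/3)*(-2))*(-5 + (-19)**2 - 4*(-19)) = -2*(-5 + 361 + 76)/3 = -2/3*432 = -288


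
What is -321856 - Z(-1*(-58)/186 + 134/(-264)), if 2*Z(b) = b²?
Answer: -1197623672441/3720992 ≈ -3.2186e+5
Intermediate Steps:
Z(b) = b²/2
-321856 - Z(-1*(-58)/186 + 134/(-264)) = -321856 - (-1*(-58)/186 + 134/(-264))²/2 = -321856 - (58*(1/186) + 134*(-1/264))²/2 = -321856 - (29/93 - 67/132)²/2 = -321856 - (-267/1364)²/2 = -321856 - 71289/(2*1860496) = -321856 - 1*71289/3720992 = -321856 - 71289/3720992 = -1197623672441/3720992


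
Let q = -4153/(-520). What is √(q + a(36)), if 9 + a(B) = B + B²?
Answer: √89974690/260 ≈ 36.483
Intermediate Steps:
q = 4153/520 (q = -4153*(-1/520) = 4153/520 ≈ 7.9865)
a(B) = -9 + B + B² (a(B) = -9 + (B + B²) = -9 + B + B²)
√(q + a(36)) = √(4153/520 + (-9 + 36 + 36²)) = √(4153/520 + (-9 + 36 + 1296)) = √(4153/520 + 1323) = √(692113/520) = √89974690/260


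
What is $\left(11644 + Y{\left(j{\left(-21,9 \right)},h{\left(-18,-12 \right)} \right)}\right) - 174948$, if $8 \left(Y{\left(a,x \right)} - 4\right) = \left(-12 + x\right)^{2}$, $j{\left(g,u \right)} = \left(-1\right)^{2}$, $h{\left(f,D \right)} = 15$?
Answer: $- \frac{1306391}{8} \approx -1.633 \cdot 10^{5}$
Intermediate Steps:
$j{\left(g,u \right)} = 1$
$Y{\left(a,x \right)} = 4 + \frac{\left(-12 + x\right)^{2}}{8}$
$\left(11644 + Y{\left(j{\left(-21,9 \right)},h{\left(-18,-12 \right)} \right)}\right) - 174948 = \left(11644 + \left(4 + \frac{\left(-12 + 15\right)^{2}}{8}\right)\right) - 174948 = \left(11644 + \left(4 + \frac{3^{2}}{8}\right)\right) - 174948 = \left(11644 + \left(4 + \frac{1}{8} \cdot 9\right)\right) - 174948 = \left(11644 + \left(4 + \frac{9}{8}\right)\right) - 174948 = \left(11644 + \frac{41}{8}\right) - 174948 = \frac{93193}{8} - 174948 = - \frac{1306391}{8}$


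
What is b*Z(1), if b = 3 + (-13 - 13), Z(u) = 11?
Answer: -253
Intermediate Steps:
b = -23 (b = 3 - 26 = -23)
b*Z(1) = -23*11 = -253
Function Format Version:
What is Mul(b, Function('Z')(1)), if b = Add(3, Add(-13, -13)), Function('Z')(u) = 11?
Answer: -253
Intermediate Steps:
b = -23 (b = Add(3, -26) = -23)
Mul(b, Function('Z')(1)) = Mul(-23, 11) = -253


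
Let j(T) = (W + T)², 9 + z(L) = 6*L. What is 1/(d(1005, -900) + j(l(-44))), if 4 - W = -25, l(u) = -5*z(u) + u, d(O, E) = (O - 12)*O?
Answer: 1/2820465 ≈ 3.5455e-7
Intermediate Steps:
z(L) = -9 + 6*L
d(O, E) = O*(-12 + O) (d(O, E) = (-12 + O)*O = O*(-12 + O))
l(u) = 45 - 29*u (l(u) = -5*(-9 + 6*u) + u = (45 - 30*u) + u = 45 - 29*u)
W = 29 (W = 4 - 1*(-25) = 4 + 25 = 29)
j(T) = (29 + T)²
1/(d(1005, -900) + j(l(-44))) = 1/(1005*(-12 + 1005) + (29 + (45 - 29*(-44)))²) = 1/(1005*993 + (29 + (45 + 1276))²) = 1/(997965 + (29 + 1321)²) = 1/(997965 + 1350²) = 1/(997965 + 1822500) = 1/2820465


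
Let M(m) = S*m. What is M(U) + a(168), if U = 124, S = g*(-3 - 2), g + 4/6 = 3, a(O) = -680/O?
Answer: -10155/7 ≈ -1450.7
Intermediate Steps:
g = 7/3 (g = -2/3 + 3 = 7/3 ≈ 2.3333)
S = -35/3 (S = 7*(-3 - 2)/3 = (7/3)*(-5) = -35/3 ≈ -11.667)
M(m) = -35*m/3
M(U) + a(168) = -35/3*124 - 680/168 = -4340/3 - 680*1/168 = -4340/3 - 85/21 = -10155/7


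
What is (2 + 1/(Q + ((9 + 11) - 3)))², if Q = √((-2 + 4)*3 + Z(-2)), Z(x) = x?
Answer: 1521/361 ≈ 4.2133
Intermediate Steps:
Q = 2 (Q = √((-2 + 4)*3 - 2) = √(2*3 - 2) = √(6 - 2) = √4 = 2)
(2 + 1/(Q + ((9 + 11) - 3)))² = (2 + 1/(2 + ((9 + 11) - 3)))² = (2 + 1/(2 + (20 - 3)))² = (2 + 1/(2 + 17))² = (2 + 1/19)² = (39/19)² = 1521/361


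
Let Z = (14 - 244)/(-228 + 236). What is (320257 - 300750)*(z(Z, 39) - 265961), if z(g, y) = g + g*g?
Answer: -82760612777/16 ≈ -5.1725e+9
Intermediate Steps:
Z = -115/4 (Z = -230/8 = -230*⅛ = -115/4 ≈ -28.750)
z(g, y) = g + g²
(320257 - 300750)*(z(Z, 39) - 265961) = (320257 - 300750)*(-115*(1 - 115/4)/4 - 265961) = 19507*(-115/4*(-111/4) - 265961) = 19507*(12765/16 - 265961) = 19507*(-4242611/16) = -82760612777/16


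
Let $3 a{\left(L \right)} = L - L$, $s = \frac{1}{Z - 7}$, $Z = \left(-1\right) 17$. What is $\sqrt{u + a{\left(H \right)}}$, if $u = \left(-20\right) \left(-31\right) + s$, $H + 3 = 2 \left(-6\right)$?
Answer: $\frac{\sqrt{89274}}{12} \approx 24.899$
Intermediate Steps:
$H = -15$ ($H = -3 + 2 \left(-6\right) = -3 - 12 = -15$)
$Z = -17$
$s = - \frac{1}{24}$ ($s = \frac{1}{-17 - 7} = \frac{1}{-24} = - \frac{1}{24} \approx -0.041667$)
$a{\left(L \right)} = 0$ ($a{\left(L \right)} = \frac{L - L}{3} = \frac{1}{3} \cdot 0 = 0$)
$u = \frac{14879}{24}$ ($u = \left(-20\right) \left(-31\right) - \frac{1}{24} = 620 - \frac{1}{24} = \frac{14879}{24} \approx 619.96$)
$\sqrt{u + a{\left(H \right)}} = \sqrt{\frac{14879}{24} + 0} = \sqrt{\frac{14879}{24}} = \frac{\sqrt{89274}}{12}$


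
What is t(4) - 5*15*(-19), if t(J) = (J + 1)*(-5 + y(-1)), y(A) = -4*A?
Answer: 1420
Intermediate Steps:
t(J) = -1 - J (t(J) = (J + 1)*(-5 - 4*(-1)) = (1 + J)*(-5 + 4) = (1 + J)*(-1) = -1 - J)
t(4) - 5*15*(-19) = (-1 - 1*4) - 5*15*(-19) = (-1 - 4) - 75*(-19) = -5 + 1425 = 1420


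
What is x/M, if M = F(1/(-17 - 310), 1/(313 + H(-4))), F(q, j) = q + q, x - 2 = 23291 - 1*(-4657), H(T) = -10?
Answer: -4569825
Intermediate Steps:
x = 27950 (x = 2 + (23291 - 1*(-4657)) = 2 + (23291 + 4657) = 2 + 27948 = 27950)
F(q, j) = 2*q
M = -2/327 (M = 2/(-17 - 310) = 2/(-327) = 2*(-1/327) = -2/327 ≈ -0.0061162)
x/M = 27950/(-2/327) = 27950*(-327/2) = -4569825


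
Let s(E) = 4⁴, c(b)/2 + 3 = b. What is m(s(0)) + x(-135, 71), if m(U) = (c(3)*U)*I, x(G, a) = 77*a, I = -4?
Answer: 5467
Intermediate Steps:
c(b) = -6 + 2*b
s(E) = 256
m(U) = 0 (m(U) = ((-6 + 2*3)*U)*(-4) = ((-6 + 6)*U)*(-4) = (0*U)*(-4) = 0*(-4) = 0)
m(s(0)) + x(-135, 71) = 0 + 77*71 = 0 + 5467 = 5467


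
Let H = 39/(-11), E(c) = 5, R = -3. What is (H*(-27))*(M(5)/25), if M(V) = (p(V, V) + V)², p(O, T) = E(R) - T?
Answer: 1053/11 ≈ 95.727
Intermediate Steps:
p(O, T) = 5 - T
M(V) = 25 (M(V) = ((5 - V) + V)² = 5² = 25)
H = -39/11 (H = 39*(-1/11) = -39/11 ≈ -3.5455)
(H*(-27))*(M(5)/25) = (-39/11*(-27))*(25/25) = 1053*(25*(1/25))/11 = (1053/11)*1 = 1053/11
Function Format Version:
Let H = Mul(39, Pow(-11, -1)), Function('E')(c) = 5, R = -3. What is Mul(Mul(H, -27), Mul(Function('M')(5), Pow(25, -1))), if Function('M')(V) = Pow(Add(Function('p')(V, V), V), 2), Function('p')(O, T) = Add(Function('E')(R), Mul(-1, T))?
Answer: Rational(1053, 11) ≈ 95.727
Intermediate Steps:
Function('p')(O, T) = Add(5, Mul(-1, T))
Function('M')(V) = 25 (Function('M')(V) = Pow(Add(Add(5, Mul(-1, V)), V), 2) = Pow(5, 2) = 25)
H = Rational(-39, 11) (H = Mul(39, Rational(-1, 11)) = Rational(-39, 11) ≈ -3.5455)
Mul(Mul(H, -27), Mul(Function('M')(5), Pow(25, -1))) = Mul(Mul(Rational(-39, 11), -27), Mul(25, Pow(25, -1))) = Mul(Rational(1053, 11), Mul(25, Rational(1, 25))) = Mul(Rational(1053, 11), 1) = Rational(1053, 11)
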